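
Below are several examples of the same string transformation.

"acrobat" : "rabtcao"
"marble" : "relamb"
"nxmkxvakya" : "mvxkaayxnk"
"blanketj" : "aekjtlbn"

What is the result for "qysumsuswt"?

Rule — swap each adjacent pair of characters (1↔2, 3↔4, ...), then move the first 3 characters to the end (rotate left by 3).
On "qysumsuswt": the first step gives "yqussmsutw", and the second then gives "ssmsutwyqu".

ssmsutwyqu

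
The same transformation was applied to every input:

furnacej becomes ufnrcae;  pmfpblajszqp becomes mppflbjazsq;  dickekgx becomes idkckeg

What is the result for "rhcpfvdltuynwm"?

hrpcvfldutnyw

Each output is the input with this applied: delete the last character, then swap each adjacent pair of characters (1↔2, 3↔4, ...).
Starting from "rhcpfvdltuynwm": after the first operation, "rhcpfvdltuynw"; after the second, "hrpcvfldutnyw".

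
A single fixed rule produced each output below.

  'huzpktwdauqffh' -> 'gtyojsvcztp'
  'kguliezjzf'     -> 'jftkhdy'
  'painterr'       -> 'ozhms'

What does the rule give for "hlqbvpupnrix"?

gkpauotom

What's happening: delete the last 3 characters, then shift every letter 1 place backward in the alphabet (wrapping around).
For "hlqbvpupnrix" the result is "gkpauotom".
(Check on "painterr": → "paint" → "ozhms" ✓)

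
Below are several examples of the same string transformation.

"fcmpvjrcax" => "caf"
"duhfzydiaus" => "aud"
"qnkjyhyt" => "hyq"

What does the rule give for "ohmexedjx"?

Rule — swap the first and last characters, then keep only the last 3 characters.
On "ohmexedjx": the first step gives "xhmexedjo", and the second then gives "djo".

djo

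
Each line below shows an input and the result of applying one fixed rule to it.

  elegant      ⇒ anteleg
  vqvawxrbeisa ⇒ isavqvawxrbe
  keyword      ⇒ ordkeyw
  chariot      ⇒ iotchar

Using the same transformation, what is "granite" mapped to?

itegran

Looking at the pairs, the operation is to move the last 3 characters to the front (rotate right by 3).
On "granite" that produces "itegran".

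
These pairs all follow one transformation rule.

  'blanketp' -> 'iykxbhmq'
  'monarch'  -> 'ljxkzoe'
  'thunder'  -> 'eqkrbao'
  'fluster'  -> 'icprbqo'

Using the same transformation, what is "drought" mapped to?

In each case the input is transformed by: swap each adjacent pair of characters (1↔2, 3↔4, ...), then shift every letter 3 places backward in the alphabet (wrapping around).
Applying both steps to "drought": "rduohgt", then "oarledq".

oarledq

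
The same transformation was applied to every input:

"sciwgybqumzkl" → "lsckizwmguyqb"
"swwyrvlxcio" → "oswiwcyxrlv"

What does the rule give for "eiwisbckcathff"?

feifwhitsabcck

The transformation: swap the first and last characters, then take characters alternately from the front and the back (1st, last, 2nd, 2nd-last, ...).
On "eiwisbckcathff" that produces "feifwhitsabcck".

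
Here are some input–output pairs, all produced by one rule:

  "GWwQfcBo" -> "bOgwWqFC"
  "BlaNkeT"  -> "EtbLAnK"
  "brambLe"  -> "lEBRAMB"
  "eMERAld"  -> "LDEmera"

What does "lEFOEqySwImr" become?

The transformation: flip the case of every letter, then move the last 2 characters to the front (rotate right by 2).
Starting from "lEFOEqySwImr": after the first operation, "LefoeQYsWiMR"; after the second, "MRLefoeQYsWi".

MRLefoeQYsWi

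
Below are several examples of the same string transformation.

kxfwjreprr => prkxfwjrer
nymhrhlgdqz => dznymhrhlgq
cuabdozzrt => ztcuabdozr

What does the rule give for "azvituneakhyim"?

Rule — move the last 2 characters to the front (rotate right by 2), then swap the first and last characters.
Starting from "azvituneakhyim": after the first operation, "imazvituneakhy"; after the second, "ymazvituneakhi".
(Check on "cuabdozzrt": → "rtcuabdozz" → "ztcuabdozr" ✓)

ymazvituneakhi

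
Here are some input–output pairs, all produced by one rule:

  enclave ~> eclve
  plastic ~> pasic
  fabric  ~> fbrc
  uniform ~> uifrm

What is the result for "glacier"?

gacer

Looking at the pairs, the operation is to double every character, then keep one character in every 3, starting at position 2 (positions 2nd, 5th, 8th, ...).
"glacier" → "ggllaacciieerr" → "gacer".
(Check on "plastic": → "ppllaassttiicc" → "pasic" ✓)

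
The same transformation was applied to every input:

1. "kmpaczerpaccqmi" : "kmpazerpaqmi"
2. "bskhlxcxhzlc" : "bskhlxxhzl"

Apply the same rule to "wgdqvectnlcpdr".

wgdqvetnlpdr

Looking at the pairs, the operation is to remove every "c".
So "wgdqvectnlcpdr" becomes "wgdqvetnlpdr".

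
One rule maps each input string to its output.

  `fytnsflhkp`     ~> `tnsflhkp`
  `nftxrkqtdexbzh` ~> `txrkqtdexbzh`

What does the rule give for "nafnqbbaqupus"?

fnqbbaqupus

The transformation: delete the first 2 characters.
For "nafnqbbaqupus" the result is "fnqbbaqupus".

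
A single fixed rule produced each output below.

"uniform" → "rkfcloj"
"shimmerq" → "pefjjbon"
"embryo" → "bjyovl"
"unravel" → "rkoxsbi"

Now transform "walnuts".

The rule is to shift every letter 3 places backward in the alphabet (wrapping around).
Applying that to "walnuts" gives "txikrqp".

txikrqp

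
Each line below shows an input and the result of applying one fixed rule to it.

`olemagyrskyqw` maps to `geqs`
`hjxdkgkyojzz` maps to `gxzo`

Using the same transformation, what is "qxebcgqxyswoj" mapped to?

Rule — keep one character in every 3, starting at position 3 (positions 3rd, 6th, 9th, ...), then swap each adjacent pair of characters (1↔2, 3↔4, ...).
"qxebcgqxyswoj" → "geoy".

geoy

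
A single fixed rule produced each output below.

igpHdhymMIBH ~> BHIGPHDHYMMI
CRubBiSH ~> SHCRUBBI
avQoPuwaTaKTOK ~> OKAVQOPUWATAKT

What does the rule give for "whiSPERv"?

The pattern: move the last 2 characters to the front (rotate right by 2), then convert every letter to uppercase.
Starting from "whiSPERv": after the first operation, "RvwhiSPE"; after the second, "RVWHISPE".

RVWHISPE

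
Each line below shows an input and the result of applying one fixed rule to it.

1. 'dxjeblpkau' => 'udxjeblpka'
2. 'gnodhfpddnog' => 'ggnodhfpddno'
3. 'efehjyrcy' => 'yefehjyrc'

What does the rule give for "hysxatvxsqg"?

ghysxatvxsq

In each case the input is transformed by: move the last character to the front.
Applying that to "hysxatvxsqg" gives "ghysxatvxsq".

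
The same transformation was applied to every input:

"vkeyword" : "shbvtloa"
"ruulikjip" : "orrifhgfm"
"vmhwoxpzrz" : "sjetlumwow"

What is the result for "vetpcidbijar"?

sbqmzfayfgxo

In each case the input is transformed by: shift every letter 3 places backward in the alphabet (wrapping around).
So "vetpcidbijar" becomes "sbqmzfayfgxo".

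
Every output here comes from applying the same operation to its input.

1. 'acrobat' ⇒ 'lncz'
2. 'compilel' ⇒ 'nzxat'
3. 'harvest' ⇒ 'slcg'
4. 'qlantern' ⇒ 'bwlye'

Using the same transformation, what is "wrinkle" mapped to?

hcty

The rule is to delete the last 3 characters, then shift every letter 11 places forward in the alphabet (wrapping around).
Applying both steps to "wrinkle": "wrin", then "hcty".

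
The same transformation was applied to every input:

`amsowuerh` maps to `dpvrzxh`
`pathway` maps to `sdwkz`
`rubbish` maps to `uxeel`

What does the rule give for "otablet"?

In each case the input is transformed by: shift every letter 3 places forward in the alphabet (wrapping around), then delete the last 2 characters.
"otablet" → "rwdeohw" → "rwdeo".

rwdeo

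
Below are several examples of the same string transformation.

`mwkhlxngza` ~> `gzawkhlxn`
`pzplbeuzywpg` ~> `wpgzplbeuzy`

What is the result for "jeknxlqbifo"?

ifoeknxlqb

Rule — delete the first character, then move the last 3 characters to the front (rotate right by 3).
So "jeknxlqbifo" becomes "ifoeknxlqb".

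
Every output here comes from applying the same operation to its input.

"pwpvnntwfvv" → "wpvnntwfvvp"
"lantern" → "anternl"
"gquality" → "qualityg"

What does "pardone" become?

ardonep

The transformation: move the first character to the end.
Applying that to "pardone" gives "ardonep".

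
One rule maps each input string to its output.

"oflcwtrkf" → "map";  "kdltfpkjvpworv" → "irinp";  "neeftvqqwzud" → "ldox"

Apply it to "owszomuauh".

mxsf

The rule is to shift every letter 2 places backward in the alphabet (wrapping around), then keep one character in every 3, starting at position 1 (positions 1st, 4th, 7th, ...).
On "owszomuauh": the first step gives "muqxmksysf", and the second then gives "mxsf".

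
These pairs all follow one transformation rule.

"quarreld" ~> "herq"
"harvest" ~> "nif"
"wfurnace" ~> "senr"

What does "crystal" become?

In each case the input is transformed by: shift every letter 13 places forward in the alphabet (wrapping around) — i.e. ROT13, then keep every other character starting from the second (positions 2nd, 4th, 6th, ...).
"crystal" → "pelfgny" → "efn".
(Check on "wfurnace": → "jsheanpr" → "senr" ✓)

efn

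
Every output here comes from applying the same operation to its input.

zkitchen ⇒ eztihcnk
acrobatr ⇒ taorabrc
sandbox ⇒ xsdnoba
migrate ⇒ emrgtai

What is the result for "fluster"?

rfsuetl

What's happening: swap each adjacent pair of characters (1↔2, 3↔4, ...), then swap the first and last characters.
Applying both steps to "fluster": "lfsuetr", then "rfsuetl".
(Check on "zkitchen": → "kztihcne" → "eztihcnk" ✓)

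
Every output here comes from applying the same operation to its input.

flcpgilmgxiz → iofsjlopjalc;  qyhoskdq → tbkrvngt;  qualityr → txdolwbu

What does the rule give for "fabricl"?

The rule is to shift every letter 3 places forward in the alphabet (wrapping around).
"fabricl" → "ideulfo".

ideulfo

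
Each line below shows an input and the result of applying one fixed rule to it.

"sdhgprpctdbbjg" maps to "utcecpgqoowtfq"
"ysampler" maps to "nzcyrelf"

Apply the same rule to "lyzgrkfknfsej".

mtexsxasfrwyl

In each case the input is transformed by: shift every letter 13 places forward in the alphabet (wrapping around) — i.e. ROT13, then move the first 2 characters to the end (rotate left by 2).
On "lyzgrkfknfsej": the first step gives "ylmtexsxasfrw", and the second then gives "mtexsxasfrwyl".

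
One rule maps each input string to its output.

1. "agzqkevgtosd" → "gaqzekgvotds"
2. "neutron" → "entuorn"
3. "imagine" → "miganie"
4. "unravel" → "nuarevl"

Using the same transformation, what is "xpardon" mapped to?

pxraodn

Rule — swap each adjacent pair of characters (1↔2, 3↔4, ...).
On "xpardon" that produces "pxraodn".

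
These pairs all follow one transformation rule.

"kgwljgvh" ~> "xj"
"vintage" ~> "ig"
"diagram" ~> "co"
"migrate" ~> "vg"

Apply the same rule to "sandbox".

Each output is the input with this applied: shift every letter 2 places forward in the alphabet (wrapping around), then keep only the last 2 characters.
For "sandbox", step one produces "ucpfdqz"; step two turns that into "qz".

qz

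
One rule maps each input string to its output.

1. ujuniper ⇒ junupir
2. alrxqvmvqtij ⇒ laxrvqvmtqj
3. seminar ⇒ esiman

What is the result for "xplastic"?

pxaltsc

The rule is to swap each adjacent pair of characters (1↔2, 3↔4, ...), then delete the last character.
Applying both steps to "xplastic": "pxaltsci", then "pxaltsc".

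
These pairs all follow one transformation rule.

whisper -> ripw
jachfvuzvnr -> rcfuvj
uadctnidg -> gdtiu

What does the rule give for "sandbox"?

What's happening: swap the first and last characters, then keep every other character starting from the first (positions 1st, 3rd, 5th, ...).
"sandbox" → "xandbos" → "xnbs".

xnbs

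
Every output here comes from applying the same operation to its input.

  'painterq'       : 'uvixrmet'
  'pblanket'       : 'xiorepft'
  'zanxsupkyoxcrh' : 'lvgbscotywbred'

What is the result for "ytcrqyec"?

What's happening: reverse the string, then shift every letter 4 places forward in the alphabet (wrapping around).
"ytcrqyec" → "ceyqrcty" → "gicuvgxc".
(Check on "zanxsupkyoxcrh": → "hrcxoykpusxnaz" → "lvgbscotywbred" ✓)

gicuvgxc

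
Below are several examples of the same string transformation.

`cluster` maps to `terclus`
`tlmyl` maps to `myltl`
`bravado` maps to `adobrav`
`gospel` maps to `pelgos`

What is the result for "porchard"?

Looking at the pairs, the operation is to move the last 3 characters to the front (rotate right by 3).
For "porchard" the result is "ardporch".

ardporch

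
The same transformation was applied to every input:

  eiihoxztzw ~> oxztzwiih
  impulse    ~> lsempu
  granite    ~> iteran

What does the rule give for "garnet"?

etarn

In each case the input is transformed by: delete the first character, then move the first 3 characters to the end (rotate left by 3).
Starting from "garnet": after the first operation, "arnet"; after the second, "etarn".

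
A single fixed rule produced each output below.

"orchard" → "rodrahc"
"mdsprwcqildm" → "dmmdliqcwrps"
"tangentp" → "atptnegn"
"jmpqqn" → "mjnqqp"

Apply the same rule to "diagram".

idmarga

Looking at the pairs, the operation is to reverse the string, then move the last 2 characters to the front (rotate right by 2).
"diagram" → "margaid" → "idmarga".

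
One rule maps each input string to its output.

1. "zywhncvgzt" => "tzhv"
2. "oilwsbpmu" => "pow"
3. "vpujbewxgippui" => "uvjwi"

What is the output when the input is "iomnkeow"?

What's happening: keep one character in every 3, starting at position 1 (positions 1st, 4th, 7th, ...), then move the last character to the front.
Starting from "iomnkeow": after the first operation, "ino"; after the second, "oin".
(Check on "oilwsbpmu": → "owp" → "pow" ✓)

oin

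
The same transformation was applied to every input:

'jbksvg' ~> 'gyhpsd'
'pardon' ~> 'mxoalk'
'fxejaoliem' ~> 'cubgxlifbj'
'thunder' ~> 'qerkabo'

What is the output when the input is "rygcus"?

ovdzrp

What's happening: shift every letter 3 places backward in the alphabet (wrapping around).
Doing the same to "rygcus": "ovdzrp".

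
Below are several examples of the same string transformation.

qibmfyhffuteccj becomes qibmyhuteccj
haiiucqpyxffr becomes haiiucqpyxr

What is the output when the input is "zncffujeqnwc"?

The transformation: remove every "f".
"zncffujeqnwc" → "zncujeqnwc".

zncujeqnwc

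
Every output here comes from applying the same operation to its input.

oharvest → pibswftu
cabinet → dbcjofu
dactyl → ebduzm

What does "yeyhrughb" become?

zfzisvhic

The transformation: shift every letter 1 place forward in the alphabet (wrapping around).
For "yeyhrughb" the result is "zfzisvhic".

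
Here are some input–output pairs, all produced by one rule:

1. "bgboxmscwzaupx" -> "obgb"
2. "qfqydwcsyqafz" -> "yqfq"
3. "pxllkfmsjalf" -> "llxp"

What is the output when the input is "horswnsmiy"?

sroh

Looking at the pairs, the operation is to reverse the string, then keep only the last 4 characters.
For "horswnsmiy", step one produces "yimsnwsroh"; step two turns that into "sroh".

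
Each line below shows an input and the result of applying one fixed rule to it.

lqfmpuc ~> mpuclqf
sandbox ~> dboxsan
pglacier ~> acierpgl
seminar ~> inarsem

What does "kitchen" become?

Rule — move the first 3 characters to the end (rotate left by 3).
Applying that to "kitchen" gives "chenkit".

chenkit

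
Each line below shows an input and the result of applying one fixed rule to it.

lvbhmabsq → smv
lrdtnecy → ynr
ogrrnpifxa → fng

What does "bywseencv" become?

cey

What's happening: keep one character in every 3, starting at position 2 (positions 2nd, 5th, 8th, ...), then reverse the string.
Starting from "bywseencv": after the first operation, "yec"; after the second, "cey".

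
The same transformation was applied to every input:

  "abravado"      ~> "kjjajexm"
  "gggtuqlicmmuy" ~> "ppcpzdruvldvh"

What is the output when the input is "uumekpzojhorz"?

The rule is to shift every letter 9 places forward in the alphabet (wrapping around), then swap each adjacent pair of characters (1↔2, 3↔4, ...).
Starting from "uumekpzojhorz": after the first operation, "ddvntyixsqxai"; after the second, "ddnvytxiqsaxi".

ddnvytxiqsaxi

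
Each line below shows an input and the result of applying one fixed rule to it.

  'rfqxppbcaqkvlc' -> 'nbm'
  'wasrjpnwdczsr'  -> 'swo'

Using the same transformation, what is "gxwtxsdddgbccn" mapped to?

Rule — shift every letter 4 places backward in the alphabet (wrapping around), then keep only the first 3 characters.
Applying both steps to "gxwtxsdddgbccn": "ctsptozzzcxyyj", then "cts".

cts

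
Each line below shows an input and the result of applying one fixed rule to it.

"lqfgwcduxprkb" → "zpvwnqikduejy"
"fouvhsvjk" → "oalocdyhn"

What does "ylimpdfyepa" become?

Looking at the pairs, the operation is to shift every letter 7 places backward in the alphabet (wrapping around), then move the first 3 characters to the end (rotate left by 3).
On "ylimpdfyepa": the first step gives "rebfiwyrxit", and the second then gives "fiwyrxitreb".
(Check on "lqfgwcduxprkb": → "ejyzpvwnqikdu" → "zpvwnqikduejy" ✓)

fiwyrxitreb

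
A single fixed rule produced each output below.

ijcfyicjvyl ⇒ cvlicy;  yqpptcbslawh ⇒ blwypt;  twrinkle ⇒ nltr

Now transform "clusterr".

The transformation: keep every other character starting from the first (positions 1st, 3rd, 5th, ...), then swap the front and back halves of the string.
On "clusterr": the first step gives "cutr", and the second then gives "trcu".

trcu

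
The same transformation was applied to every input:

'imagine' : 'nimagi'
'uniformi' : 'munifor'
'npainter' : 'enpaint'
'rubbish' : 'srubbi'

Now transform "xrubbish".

Looking at the pairs, the operation is to delete the last character, then move the last character to the front.
On "xrubbish": the first step gives "xrubbis", and the second then gives "sxrubbi".

sxrubbi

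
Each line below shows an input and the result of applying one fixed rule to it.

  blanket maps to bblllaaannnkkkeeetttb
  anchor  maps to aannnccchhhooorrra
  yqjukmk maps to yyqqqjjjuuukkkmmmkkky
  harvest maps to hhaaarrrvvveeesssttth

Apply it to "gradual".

What's happening: repeat every character 3 times, then move the first character to the end.
Starting from "gradual": after the first operation, "gggrrraaaddduuuaaalll"; after the second, "ggrrraaaddduuuaaalllg".

ggrrraaaddduuuaaalllg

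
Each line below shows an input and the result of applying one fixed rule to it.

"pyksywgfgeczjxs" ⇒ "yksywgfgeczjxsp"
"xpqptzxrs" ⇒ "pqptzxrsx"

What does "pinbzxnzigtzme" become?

Looking at the pairs, the operation is to move the first character to the end.
"pinbzxnzigtzme" → "inbzxnzigtzmep".

inbzxnzigtzmep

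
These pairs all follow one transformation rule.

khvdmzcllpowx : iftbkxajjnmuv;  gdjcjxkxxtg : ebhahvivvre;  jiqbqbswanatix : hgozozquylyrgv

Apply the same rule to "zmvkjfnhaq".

What's happening: shift every letter 2 places backward in the alphabet (wrapping around).
Applying that to "zmvkjfnhaq" gives "xktihdlfyo".

xktihdlfyo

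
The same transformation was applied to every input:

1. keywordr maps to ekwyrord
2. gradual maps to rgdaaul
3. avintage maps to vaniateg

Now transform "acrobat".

caorabt

What's happening: swap each adjacent pair of characters (1↔2, 3↔4, ...).
For "acrobat" the result is "caorabt".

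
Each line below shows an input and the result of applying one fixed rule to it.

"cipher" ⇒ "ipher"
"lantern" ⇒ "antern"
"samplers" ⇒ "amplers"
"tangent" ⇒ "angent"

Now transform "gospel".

What's happening: delete the first character.
So "gospel" becomes "ospel".

ospel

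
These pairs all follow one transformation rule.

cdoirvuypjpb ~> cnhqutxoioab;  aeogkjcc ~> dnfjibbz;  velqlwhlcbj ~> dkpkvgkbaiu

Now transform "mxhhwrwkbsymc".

wggvqvjarxlbl

In each case the input is transformed by: move the first character to the end, then shift every letter 1 place backward in the alphabet (wrapping around).
Starting from "mxhhwrwkbsymc": after the first operation, "xhhwrwkbsymcm"; after the second, "wggvqvjarxlbl".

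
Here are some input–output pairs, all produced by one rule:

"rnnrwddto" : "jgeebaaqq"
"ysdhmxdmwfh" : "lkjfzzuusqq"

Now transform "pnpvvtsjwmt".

jiiggfccazw

In each case the input is transformed by: sort the characters into reverse alphabetical order, then shift every letter 13 places forward in the alphabet (wrapping around) — i.e. ROT13.
Working it through for "pnpvvtsjwmt": intermediate "wvvttsppnmj", final "jiiggfccazw".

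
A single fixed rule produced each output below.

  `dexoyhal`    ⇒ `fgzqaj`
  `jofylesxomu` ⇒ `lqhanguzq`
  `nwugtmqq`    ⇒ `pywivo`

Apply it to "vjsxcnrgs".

The rule is to delete the last 2 characters, then shift every letter 2 places forward in the alphabet (wrapping around).
"vjsxcnrgs" → "vjsxcnr" → "xluzept".

xluzept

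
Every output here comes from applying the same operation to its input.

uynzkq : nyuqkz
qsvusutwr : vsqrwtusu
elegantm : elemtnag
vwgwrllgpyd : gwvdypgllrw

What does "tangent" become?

Looking at the pairs, the operation is to reverse the string, then move the last 3 characters to the front (rotate right by 3).
Applying that to "tangent" gives "nattneg".

nattneg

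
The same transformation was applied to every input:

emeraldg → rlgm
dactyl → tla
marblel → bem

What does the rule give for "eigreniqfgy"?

Each output is the input with this applied: move the first 2 characters to the end (rotate left by 2), then keep every other character starting from the second (positions 2nd, 4th, 6th, ...).
Starting from "eigreniqfgy": after the first operation, "greniqfgyei"; after the second, "rnqge".

rnqge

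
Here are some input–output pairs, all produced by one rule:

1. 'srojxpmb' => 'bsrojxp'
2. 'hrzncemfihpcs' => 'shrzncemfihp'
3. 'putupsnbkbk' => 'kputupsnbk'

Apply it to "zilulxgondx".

xzilulxgon

The transformation: move the last character to the front, then delete the last character.
Applying both steps to "zilulxgondx": "xzilulxgond", then "xzilulxgon".
(Check on "putupsnbkbk": → "kputupsnbkb" → "kputupsnbk" ✓)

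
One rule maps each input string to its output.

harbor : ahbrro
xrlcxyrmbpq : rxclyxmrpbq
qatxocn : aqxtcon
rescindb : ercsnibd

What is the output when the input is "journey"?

The pattern: swap each adjacent pair of characters (1↔2, 3↔4, ...).
"journey" → "ojrueny".

ojrueny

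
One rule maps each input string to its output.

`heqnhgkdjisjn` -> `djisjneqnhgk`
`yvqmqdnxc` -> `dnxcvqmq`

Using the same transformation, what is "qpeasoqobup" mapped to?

Rule — delete the first character, then swap the front and back halves of the string.
"qpeasoqobup" → "peasoqobup" → "qobuppeaso".

qobuppeaso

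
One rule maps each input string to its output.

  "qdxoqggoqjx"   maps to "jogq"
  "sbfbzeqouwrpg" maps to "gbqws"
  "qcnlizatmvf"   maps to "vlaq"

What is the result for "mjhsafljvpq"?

pslm

The transformation: keep one character in every 3, starting at position 1 (positions 1st, 4th, 7th, ...), then swap the first and last characters.
Applying both steps to "mjhsafljvpq": "mslp", then "pslm".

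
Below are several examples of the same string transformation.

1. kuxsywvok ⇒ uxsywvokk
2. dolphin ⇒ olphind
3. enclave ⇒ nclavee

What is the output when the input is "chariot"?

The transformation: move the first character to the end.
On "chariot" that produces "hariotc".

hariotc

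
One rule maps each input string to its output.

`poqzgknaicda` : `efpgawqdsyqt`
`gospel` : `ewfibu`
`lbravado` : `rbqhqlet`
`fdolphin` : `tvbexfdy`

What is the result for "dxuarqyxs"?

ntqkghnoi

The pattern: swap each adjacent pair of characters (1↔2, 3↔4, ...), then shift every letter 10 places backward in the alphabet (wrapping around).
For "dxuarqyxs", step one produces "xdauqrxys"; step two turns that into "ntqkghnoi".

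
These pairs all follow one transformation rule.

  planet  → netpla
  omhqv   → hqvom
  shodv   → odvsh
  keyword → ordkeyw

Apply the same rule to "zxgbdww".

What's happening: move the last 3 characters to the front (rotate right by 3).
For "zxgbdww" the result is "dwwzxgb".

dwwzxgb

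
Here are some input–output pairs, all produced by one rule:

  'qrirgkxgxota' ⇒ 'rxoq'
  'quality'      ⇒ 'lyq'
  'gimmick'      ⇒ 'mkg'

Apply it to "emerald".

rde

The transformation: keep one character in every 3, starting at position 1 (positions 1st, 4th, 7th, ...), then move the first character to the end.
On "emerald": the first step gives "erd", and the second then gives "rde".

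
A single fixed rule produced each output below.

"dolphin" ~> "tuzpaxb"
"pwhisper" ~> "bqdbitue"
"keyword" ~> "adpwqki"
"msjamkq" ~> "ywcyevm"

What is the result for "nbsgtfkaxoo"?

jaaznesfrwm

Each output is the input with this applied: move the last 3 characters to the front (rotate right by 3), then shift every letter 12 places forward in the alphabet (wrapping around).
Applying both steps to "nbsgtfkaxoo": "xoonbsgtfka", then "jaaznesfrwm".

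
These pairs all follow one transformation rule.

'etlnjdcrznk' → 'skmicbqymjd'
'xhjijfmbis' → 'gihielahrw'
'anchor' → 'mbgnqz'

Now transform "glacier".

kzbhdqf

Looking at the pairs, the operation is to move the first character to the end, then shift every letter 1 place backward in the alphabet (wrapping around).
Applying both steps to "glacier": "lacierg", then "kzbhdqf".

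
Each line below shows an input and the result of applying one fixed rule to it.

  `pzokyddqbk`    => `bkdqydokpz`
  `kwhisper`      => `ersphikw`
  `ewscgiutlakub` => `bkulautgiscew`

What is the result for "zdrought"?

Rule — swap each adjacent pair of characters (1↔2, 3↔4, ...), then reverse the string.
"zdrought" → "dzorguth" → "htugrozd".

htugrozd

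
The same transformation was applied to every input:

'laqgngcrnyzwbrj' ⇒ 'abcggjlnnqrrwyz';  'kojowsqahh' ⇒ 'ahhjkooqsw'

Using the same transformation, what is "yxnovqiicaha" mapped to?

aachiinoqvxy

Each output is the input with this applied: sort the characters into alphabetical order.
Applying that to "yxnovqiicaha" gives "aachiinoqvxy".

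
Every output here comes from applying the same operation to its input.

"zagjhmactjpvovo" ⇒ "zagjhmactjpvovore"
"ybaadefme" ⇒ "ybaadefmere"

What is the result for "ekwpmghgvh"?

The pattern: append "re".
"ekwpmghgvh" → "ekwpmghgvhre".

ekwpmghgvhre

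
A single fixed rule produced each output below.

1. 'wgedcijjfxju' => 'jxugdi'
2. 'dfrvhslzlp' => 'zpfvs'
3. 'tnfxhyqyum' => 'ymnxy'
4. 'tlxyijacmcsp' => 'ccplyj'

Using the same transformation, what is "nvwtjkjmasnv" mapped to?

Each output is the input with this applied: keep every other character starting from the second (positions 2nd, 4th, 6th, ...), then move the first 3 characters to the end (rotate left by 3).
On "nvwtjkjmasnv": the first step gives "vtkmsv", and the second then gives "msvvtk".

msvvtk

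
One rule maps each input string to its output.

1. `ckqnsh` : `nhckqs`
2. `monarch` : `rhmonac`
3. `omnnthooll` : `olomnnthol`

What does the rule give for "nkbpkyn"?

What's happening: move the last 2 characters to the front (rotate right by 2), then swap the first and last characters.
On "nkbpkyn" that produces "knnkbpy".

knnkbpy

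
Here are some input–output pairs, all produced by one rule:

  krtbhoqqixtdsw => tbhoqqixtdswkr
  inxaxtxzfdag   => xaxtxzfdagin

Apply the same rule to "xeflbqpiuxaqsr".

Rule — move the first 2 characters to the end (rotate left by 2).
On "xeflbqpiuxaqsr" that produces "flbqpiuxaqsrxe".

flbqpiuxaqsrxe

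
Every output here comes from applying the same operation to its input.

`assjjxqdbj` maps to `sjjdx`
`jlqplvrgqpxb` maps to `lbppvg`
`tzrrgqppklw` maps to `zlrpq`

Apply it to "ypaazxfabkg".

What's happening: keep every other character starting from the second (positions 2nd, 4th, 6th, ...), then take characters alternately from the front and the back (1st, last, 2nd, 2nd-last, ...).
"ypaazxfabkg" → "paxak" → "pkaax".

pkaax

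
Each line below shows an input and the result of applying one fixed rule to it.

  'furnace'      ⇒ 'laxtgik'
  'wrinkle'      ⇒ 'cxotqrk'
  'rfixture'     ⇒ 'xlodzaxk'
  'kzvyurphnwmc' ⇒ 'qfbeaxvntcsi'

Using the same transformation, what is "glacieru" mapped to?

The pattern: shift every letter 6 places forward in the alphabet (wrapping around).
Applying that to "glacieru" gives "mrgiokxa".

mrgiokxa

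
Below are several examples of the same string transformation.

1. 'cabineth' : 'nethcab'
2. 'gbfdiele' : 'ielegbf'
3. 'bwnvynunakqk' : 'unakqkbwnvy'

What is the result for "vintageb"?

agebvin

The rule is to swap the front and back halves of the string, then delete the last character.
Working it through for "vintageb": intermediate "agebvint", final "agebvin".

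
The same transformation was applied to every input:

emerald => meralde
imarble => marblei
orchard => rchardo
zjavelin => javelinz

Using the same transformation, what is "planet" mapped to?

lanetp

The rule is to move the first character to the end.
Applying that to "planet" gives "lanetp".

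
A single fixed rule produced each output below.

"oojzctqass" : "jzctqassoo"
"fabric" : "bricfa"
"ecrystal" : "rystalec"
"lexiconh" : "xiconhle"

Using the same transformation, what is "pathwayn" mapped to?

thwaynpa

The transformation: move the first 2 characters to the end (rotate left by 2).
Doing the same to "pathwayn": "thwaynpa".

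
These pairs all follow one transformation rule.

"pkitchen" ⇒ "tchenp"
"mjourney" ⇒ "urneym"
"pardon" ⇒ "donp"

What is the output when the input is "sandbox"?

dboxs

The transformation: move the first 3 characters to the end (rotate left by 3), then delete the last 2 characters.
For "sandbox", step one produces "dboxsan"; step two turns that into "dboxs".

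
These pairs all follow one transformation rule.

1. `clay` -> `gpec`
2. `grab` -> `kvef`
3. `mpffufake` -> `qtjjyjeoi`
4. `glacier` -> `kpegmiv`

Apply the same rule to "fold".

jsph

The transformation: shift every letter 4 places forward in the alphabet (wrapping around).
On "fold" that produces "jsph".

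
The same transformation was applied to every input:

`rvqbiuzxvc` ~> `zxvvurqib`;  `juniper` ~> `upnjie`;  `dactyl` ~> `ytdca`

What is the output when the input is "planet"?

The rule is to delete the last character, then sort the characters into reverse alphabetical order.
On "planet" that produces "pnlea".

pnlea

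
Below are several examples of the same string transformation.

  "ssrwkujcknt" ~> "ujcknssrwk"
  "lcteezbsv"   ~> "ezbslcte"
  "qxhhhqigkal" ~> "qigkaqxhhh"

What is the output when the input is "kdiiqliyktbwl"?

In each case the input is transformed by: delete the last character, then swap the front and back halves of the string.
Starting from "kdiiqliyktbwl": after the first operation, "kdiiqliyktbw"; after the second, "iyktbwkdiiql".

iyktbwkdiiql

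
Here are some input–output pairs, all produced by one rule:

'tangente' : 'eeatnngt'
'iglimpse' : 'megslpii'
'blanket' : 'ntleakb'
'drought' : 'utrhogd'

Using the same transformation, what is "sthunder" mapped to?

nrtehdus

Rule — take characters alternately from the front and the back (1st, last, 2nd, 2nd-last, ...), then swap the first and last characters.
On "sthunder": the first step gives "srtehdun", and the second then gives "nrtehdus".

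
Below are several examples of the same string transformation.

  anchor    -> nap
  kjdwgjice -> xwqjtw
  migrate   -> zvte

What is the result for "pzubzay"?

Each output is the input with this applied: shift every letter 13 places forward in the alphabet (wrapping around) — i.e. ROT13, then delete the last 3 characters.
Applying both steps to "pzubzay": "cmhomnl", then "cmho".
(Check on "migrate": → "zvtengr" → "zvte" ✓)

cmho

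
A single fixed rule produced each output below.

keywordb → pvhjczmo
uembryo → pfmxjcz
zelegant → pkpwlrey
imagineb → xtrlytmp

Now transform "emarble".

xpclwmp

The rule is to shift every letter 11 places forward in the alphabet (wrapping around), then swap each adjacent pair of characters (1↔2, 3↔4, ...).
Doing the same to "emarble": "xpclwmp".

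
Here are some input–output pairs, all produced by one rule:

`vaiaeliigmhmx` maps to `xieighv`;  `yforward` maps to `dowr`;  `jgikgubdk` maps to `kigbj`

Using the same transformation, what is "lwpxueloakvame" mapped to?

Each output is the input with this applied: swap the first and last characters, then keep every other character starting from the first (positions 1st, 3rd, 5th, ...).
Applying both steps to "lwpxueloakvame": "ewpxueloakvaml", then "epulavm".
(Check on "jgikgubdk": → "kgikgubdj" → "kigbj" ✓)

epulavm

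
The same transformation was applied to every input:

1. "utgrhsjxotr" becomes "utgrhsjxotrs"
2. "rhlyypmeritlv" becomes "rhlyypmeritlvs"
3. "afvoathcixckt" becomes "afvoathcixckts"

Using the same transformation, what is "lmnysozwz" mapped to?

In each case the input is transformed by: append "s".
"lmnysozwz" → "lmnysozwzs".

lmnysozwzs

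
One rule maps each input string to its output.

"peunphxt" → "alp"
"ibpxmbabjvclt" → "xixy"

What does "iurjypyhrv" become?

Looking at the pairs, the operation is to keep one character in every 3, starting at position 2 (positions 2nd, 5th, 8th, ...), then shift every letter 4 places backward in the alphabet (wrapping around).
Applying that to "iurjypyhrv" gives "qud".
(Check on "ibpxmbabjvclt": → "bmbc" → "xixy" ✓)

qud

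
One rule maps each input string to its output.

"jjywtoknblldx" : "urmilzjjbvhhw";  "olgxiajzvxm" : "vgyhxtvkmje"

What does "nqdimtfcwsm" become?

gkrdauqklob

Looking at the pairs, the operation is to move the first 3 characters to the end (rotate left by 3), then shift every letter 2 places backward in the alphabet (wrapping around).
So "nqdimtfcwsm" becomes "gkrdauqklob".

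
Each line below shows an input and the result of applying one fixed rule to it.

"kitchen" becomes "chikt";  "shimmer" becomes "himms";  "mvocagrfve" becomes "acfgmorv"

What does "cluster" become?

clstu

Looking at the pairs, the operation is to delete the last 2 characters, then sort the characters into alphabetical order.
On "cluster": the first step gives "clust", and the second then gives "clstu".
(Check on "shimmer": → "shimm" → "himms" ✓)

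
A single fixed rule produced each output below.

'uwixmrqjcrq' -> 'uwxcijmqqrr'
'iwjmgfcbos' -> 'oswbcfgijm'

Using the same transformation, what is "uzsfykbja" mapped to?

In each case the input is transformed by: sort the characters into alphabetical order, then move the last 3 characters to the front (rotate right by 3).
On "uzsfykbja" that produces "uyzabfjks".

uyzabfjks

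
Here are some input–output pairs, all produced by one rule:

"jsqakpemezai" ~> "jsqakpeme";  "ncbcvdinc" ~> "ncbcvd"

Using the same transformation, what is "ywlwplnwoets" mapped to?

ywlwplnwo

Looking at the pairs, the operation is to delete the last 3 characters.
Applying that to "ywlwplnwoets" gives "ywlwplnwo".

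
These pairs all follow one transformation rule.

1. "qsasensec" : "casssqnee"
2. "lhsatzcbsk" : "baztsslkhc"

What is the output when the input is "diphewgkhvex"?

edxwvpkihhge

Rule — sort the characters into reverse alphabetical order, then move the last 2 characters to the front (rotate right by 2).
Applying that to "diphewgkhvex" gives "edxwvpkihhge".
(Check on "lhsatzcbsk": → "ztsslkhcba" → "baztsslkhc" ✓)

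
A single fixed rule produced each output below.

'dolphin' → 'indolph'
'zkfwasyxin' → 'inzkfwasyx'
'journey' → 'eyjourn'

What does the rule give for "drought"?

htdroug

What's happening: move the last 2 characters to the front (rotate right by 2).
"drought" → "htdroug".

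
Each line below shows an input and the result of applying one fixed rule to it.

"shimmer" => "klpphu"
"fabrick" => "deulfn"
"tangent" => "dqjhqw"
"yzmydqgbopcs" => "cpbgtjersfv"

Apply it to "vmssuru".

pvvxux

Each output is the input with this applied: delete the first character, then shift every letter 3 places forward in the alphabet (wrapping around).
Applying both steps to "vmssuru": "mssuru", then "pvvxux".
(Check on "tangent": → "angent" → "dqjhqw" ✓)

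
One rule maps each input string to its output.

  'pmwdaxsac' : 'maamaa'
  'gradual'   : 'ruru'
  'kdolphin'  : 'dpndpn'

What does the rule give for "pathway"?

What's happening: keep one character in every 3, starting at position 2 (positions 2nd, 5th, 8th, ...), then write the whole string twice.
On "pathway": the first step gives "aw", and the second then gives "awaw".
(Check on "pmwdaxsac": → "maa" → "maamaa" ✓)

awaw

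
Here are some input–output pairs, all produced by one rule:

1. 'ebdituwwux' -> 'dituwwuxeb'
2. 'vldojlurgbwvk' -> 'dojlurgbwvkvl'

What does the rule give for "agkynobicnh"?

The transformation: move the first 2 characters to the end (rotate left by 2).
On "agkynobicnh" that produces "kynobicnhag".

kynobicnhag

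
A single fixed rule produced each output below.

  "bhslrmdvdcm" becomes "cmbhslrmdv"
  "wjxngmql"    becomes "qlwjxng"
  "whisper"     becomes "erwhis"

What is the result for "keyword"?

In each case the input is transformed by: move the last 3 characters to the front (rotate right by 3), then delete the first character.
Starting from "keyword": after the first operation, "ordkeyw"; after the second, "rdkeyw".

rdkeyw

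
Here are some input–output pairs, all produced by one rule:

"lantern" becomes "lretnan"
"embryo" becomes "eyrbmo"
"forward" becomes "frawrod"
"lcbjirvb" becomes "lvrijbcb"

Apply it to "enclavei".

What's happening: reverse the string, then swap the first and last characters.
Working it through for "enclavei": intermediate "ievalcne", final "eevalcni".
(Check on "lantern": → "nretnal" → "lretnan" ✓)

eevalcni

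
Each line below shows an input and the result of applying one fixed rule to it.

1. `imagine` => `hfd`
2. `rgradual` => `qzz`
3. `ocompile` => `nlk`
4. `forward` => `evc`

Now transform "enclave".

dkd

The pattern: shift every letter 1 place backward in the alphabet (wrapping around), then keep one character in every 3, starting at position 1 (positions 1st, 4th, 7th, ...).
Starting from "enclave": after the first operation, "dmbkzud"; after the second, "dkd".
(Check on "imagine": → "hlzfhmd" → "hfd" ✓)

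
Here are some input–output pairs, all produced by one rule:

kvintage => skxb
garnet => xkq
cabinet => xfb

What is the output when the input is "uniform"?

What's happening: keep every other character starting from the second (positions 2nd, 4th, 6th, ...), then shift every letter 3 places backward in the alphabet (wrapping around).
On "uniform": the first step gives "nfr", and the second then gives "kco".

kco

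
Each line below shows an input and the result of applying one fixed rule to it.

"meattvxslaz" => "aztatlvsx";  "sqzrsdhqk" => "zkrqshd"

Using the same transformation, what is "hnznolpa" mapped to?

Each output is the input with this applied: delete the first 2 characters, then take characters alternately from the front and the back (1st, last, 2nd, 2nd-last, ...).
For "hnznolpa", step one produces "znolpa"; step two turns that into "zanpol".

zanpol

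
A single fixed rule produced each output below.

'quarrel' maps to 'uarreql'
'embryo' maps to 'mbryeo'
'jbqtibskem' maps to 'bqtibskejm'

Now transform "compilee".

ompilece

Rule — swap the first and last characters, then move the first character to the end.
Applying both steps to "compilee": "eompilec", then "ompilece".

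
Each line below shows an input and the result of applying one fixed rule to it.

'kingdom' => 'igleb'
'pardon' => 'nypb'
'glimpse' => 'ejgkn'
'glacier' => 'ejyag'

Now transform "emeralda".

ckcpyj

The pattern: shift every letter 2 places backward in the alphabet (wrapping around), then delete the last 2 characters.
Doing the same to "emeralda": "ckcpyj".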